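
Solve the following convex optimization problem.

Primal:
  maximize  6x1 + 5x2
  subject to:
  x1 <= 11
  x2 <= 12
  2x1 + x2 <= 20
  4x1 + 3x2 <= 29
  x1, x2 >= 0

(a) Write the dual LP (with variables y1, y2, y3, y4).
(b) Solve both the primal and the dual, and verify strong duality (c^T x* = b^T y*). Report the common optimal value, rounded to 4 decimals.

The standard primal-dual pair for 'max c^T x s.t. A x <= b, x >= 0' is:
  Dual:  min b^T y  s.t.  A^T y >= c,  y >= 0.

So the dual LP is:
  minimize  11y1 + 12y2 + 20y3 + 29y4
  subject to:
    y1 + 2y3 + 4y4 >= 6
    y2 + y3 + 3y4 >= 5
    y1, y2, y3, y4 >= 0

Solving the primal: x* = (0, 9.6667).
  primal value c^T x* = 48.3333.
Solving the dual: y* = (0, 0, 0, 1.6667).
  dual value b^T y* = 48.3333.
Strong duality: c^T x* = b^T y*. Confirmed.

48.3333


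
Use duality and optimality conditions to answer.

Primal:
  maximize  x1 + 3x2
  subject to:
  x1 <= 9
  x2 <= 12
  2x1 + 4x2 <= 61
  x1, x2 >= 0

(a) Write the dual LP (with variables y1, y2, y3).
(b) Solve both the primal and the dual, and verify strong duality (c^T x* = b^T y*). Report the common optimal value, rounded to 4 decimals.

The standard primal-dual pair for 'max c^T x s.t. A x <= b, x >= 0' is:
  Dual:  min b^T y  s.t.  A^T y >= c,  y >= 0.

So the dual LP is:
  minimize  9y1 + 12y2 + 61y3
  subject to:
    y1 + 2y3 >= 1
    y2 + 4y3 >= 3
    y1, y2, y3 >= 0

Solving the primal: x* = (6.5, 12).
  primal value c^T x* = 42.5.
Solving the dual: y* = (0, 1, 0.5).
  dual value b^T y* = 42.5.
Strong duality: c^T x* = b^T y*. Confirmed.

42.5


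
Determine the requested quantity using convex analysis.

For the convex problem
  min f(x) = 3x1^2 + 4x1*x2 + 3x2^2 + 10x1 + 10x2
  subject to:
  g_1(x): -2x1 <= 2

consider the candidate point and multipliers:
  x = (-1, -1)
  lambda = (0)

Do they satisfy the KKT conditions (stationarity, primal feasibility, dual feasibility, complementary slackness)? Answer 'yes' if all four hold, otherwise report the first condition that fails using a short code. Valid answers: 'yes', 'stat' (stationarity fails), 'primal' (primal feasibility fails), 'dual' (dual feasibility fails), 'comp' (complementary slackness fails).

Gradient of f: grad f(x) = Q x + c = (0, 0)
Constraint values g_i(x) = a_i^T x - b_i:
  g_1((-1, -1)) = 0
Stationarity residual: grad f(x) + sum_i lambda_i a_i = (0, 0)
  -> stationarity OK
Primal feasibility (all g_i <= 0): OK
Dual feasibility (all lambda_i >= 0): OK
Complementary slackness (lambda_i * g_i(x) = 0 for all i): OK

Verdict: yes, KKT holds.

yes


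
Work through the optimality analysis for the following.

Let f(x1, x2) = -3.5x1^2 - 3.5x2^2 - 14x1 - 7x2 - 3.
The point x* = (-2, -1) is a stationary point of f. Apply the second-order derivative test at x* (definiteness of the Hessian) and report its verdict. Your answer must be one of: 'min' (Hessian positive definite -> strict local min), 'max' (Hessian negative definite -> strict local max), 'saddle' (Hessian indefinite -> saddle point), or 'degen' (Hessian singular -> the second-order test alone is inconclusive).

Compute the Hessian H = grad^2 f:
  H = [[-7, 0], [0, -7]]
Verify stationarity: grad f(x*) = H x* + g = (0, 0).
Eigenvalues of H: -7, -7.
Both eigenvalues < 0, so H is negative definite -> x* is a strict local max.

max


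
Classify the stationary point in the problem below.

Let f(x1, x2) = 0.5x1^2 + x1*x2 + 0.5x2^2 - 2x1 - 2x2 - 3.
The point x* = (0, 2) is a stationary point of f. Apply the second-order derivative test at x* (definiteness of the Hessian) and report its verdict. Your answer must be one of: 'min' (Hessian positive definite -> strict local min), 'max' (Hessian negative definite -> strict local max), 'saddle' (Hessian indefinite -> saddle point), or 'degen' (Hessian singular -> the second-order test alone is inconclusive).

Compute the Hessian H = grad^2 f:
  H = [[1, 1], [1, 1]]
Verify stationarity: grad f(x*) = H x* + g = (0, 0).
Eigenvalues of H: 0, 2.
H has a zero eigenvalue (singular; positive semidefinite but not definite), so H is neither positive definite, negative definite, nor indefinite. The second-order test alone is inconclusive -> degen.
(Indeed, f is constant along the null direction of H through x*, so x* is not a strict local extremum.)

degen


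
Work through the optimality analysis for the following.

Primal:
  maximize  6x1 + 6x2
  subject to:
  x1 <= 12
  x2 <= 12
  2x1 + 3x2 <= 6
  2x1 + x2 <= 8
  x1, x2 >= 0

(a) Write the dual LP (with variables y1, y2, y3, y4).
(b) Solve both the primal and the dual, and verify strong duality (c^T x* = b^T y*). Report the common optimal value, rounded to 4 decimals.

The standard primal-dual pair for 'max c^T x s.t. A x <= b, x >= 0' is:
  Dual:  min b^T y  s.t.  A^T y >= c,  y >= 0.

So the dual LP is:
  minimize  12y1 + 12y2 + 6y3 + 8y4
  subject to:
    y1 + 2y3 + 2y4 >= 6
    y2 + 3y3 + y4 >= 6
    y1, y2, y3, y4 >= 0

Solving the primal: x* = (3, 0).
  primal value c^T x* = 18.
Solving the dual: y* = (0, 0, 3, 0).
  dual value b^T y* = 18.
Strong duality: c^T x* = b^T y*. Confirmed.

18


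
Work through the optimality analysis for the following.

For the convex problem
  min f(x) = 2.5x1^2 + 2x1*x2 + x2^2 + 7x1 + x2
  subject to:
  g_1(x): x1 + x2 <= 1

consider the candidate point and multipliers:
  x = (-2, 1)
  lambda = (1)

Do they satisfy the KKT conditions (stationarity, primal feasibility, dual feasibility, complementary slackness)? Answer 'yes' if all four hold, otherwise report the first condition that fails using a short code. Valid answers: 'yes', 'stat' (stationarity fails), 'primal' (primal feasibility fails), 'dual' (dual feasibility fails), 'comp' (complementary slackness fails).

Gradient of f: grad f(x) = Q x + c = (-1, -1)
Constraint values g_i(x) = a_i^T x - b_i:
  g_1((-2, 1)) = -2
Stationarity residual: grad f(x) + sum_i lambda_i a_i = (0, 0)
  -> stationarity OK
Primal feasibility (all g_i <= 0): OK
Dual feasibility (all lambda_i >= 0): OK
Complementary slackness (lambda_i * g_i(x) = 0 for all i): FAILS

Verdict: the first failing condition is complementary_slackness -> comp.

comp


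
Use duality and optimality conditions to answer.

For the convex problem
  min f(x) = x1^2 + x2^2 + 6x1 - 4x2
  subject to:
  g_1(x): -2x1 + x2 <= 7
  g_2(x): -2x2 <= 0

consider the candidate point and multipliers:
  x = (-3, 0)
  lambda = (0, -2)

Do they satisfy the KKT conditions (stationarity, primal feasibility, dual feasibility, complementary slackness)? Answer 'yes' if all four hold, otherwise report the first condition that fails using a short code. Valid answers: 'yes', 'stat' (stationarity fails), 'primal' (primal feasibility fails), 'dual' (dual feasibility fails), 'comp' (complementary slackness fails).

Gradient of f: grad f(x) = Q x + c = (0, -4)
Constraint values g_i(x) = a_i^T x - b_i:
  g_1((-3, 0)) = -1
  g_2((-3, 0)) = 0
Stationarity residual: grad f(x) + sum_i lambda_i a_i = (0, 0)
  -> stationarity OK
Primal feasibility (all g_i <= 0): OK
Dual feasibility (all lambda_i >= 0): FAILS
Complementary slackness (lambda_i * g_i(x) = 0 for all i): OK

Verdict: the first failing condition is dual_feasibility -> dual.

dual


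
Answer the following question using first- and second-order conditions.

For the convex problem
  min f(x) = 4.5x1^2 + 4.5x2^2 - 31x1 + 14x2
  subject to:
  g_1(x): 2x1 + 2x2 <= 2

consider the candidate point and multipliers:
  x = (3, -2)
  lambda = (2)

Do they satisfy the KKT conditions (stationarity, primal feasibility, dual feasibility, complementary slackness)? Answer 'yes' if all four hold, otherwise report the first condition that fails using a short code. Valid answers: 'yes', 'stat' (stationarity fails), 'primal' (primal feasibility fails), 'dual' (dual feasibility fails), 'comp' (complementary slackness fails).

Gradient of f: grad f(x) = Q x + c = (-4, -4)
Constraint values g_i(x) = a_i^T x - b_i:
  g_1((3, -2)) = 0
Stationarity residual: grad f(x) + sum_i lambda_i a_i = (0, 0)
  -> stationarity OK
Primal feasibility (all g_i <= 0): OK
Dual feasibility (all lambda_i >= 0): OK
Complementary slackness (lambda_i * g_i(x) = 0 for all i): OK

Verdict: yes, KKT holds.

yes


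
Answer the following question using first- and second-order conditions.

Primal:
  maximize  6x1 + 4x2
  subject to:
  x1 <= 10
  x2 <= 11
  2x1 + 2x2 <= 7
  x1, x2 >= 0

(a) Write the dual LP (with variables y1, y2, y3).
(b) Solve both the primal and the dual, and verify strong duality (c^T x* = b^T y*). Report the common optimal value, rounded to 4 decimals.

The standard primal-dual pair for 'max c^T x s.t. A x <= b, x >= 0' is:
  Dual:  min b^T y  s.t.  A^T y >= c,  y >= 0.

So the dual LP is:
  minimize  10y1 + 11y2 + 7y3
  subject to:
    y1 + 2y3 >= 6
    y2 + 2y3 >= 4
    y1, y2, y3 >= 0

Solving the primal: x* = (3.5, 0).
  primal value c^T x* = 21.
Solving the dual: y* = (0, 0, 3).
  dual value b^T y* = 21.
Strong duality: c^T x* = b^T y*. Confirmed.

21


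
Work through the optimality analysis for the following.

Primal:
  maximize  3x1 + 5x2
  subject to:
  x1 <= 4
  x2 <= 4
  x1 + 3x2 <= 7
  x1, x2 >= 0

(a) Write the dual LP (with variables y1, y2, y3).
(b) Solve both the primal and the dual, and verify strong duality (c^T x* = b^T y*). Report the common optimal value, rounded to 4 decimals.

The standard primal-dual pair for 'max c^T x s.t. A x <= b, x >= 0' is:
  Dual:  min b^T y  s.t.  A^T y >= c,  y >= 0.

So the dual LP is:
  minimize  4y1 + 4y2 + 7y3
  subject to:
    y1 + y3 >= 3
    y2 + 3y3 >= 5
    y1, y2, y3 >= 0

Solving the primal: x* = (4, 1).
  primal value c^T x* = 17.
Solving the dual: y* = (1.3333, 0, 1.6667).
  dual value b^T y* = 17.
Strong duality: c^T x* = b^T y*. Confirmed.

17


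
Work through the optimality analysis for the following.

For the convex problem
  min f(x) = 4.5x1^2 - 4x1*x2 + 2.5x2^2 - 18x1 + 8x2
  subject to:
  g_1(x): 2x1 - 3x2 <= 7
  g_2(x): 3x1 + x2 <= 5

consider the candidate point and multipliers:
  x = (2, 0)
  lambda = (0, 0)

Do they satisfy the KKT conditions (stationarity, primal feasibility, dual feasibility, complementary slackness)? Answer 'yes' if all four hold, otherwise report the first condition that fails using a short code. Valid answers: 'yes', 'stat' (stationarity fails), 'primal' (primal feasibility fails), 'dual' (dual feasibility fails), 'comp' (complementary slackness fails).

Gradient of f: grad f(x) = Q x + c = (0, 0)
Constraint values g_i(x) = a_i^T x - b_i:
  g_1((2, 0)) = -3
  g_2((2, 0)) = 1
Stationarity residual: grad f(x) + sum_i lambda_i a_i = (0, 0)
  -> stationarity OK
Primal feasibility (all g_i <= 0): FAILS
Dual feasibility (all lambda_i >= 0): OK
Complementary slackness (lambda_i * g_i(x) = 0 for all i): OK

Verdict: the first failing condition is primal_feasibility -> primal.

primal


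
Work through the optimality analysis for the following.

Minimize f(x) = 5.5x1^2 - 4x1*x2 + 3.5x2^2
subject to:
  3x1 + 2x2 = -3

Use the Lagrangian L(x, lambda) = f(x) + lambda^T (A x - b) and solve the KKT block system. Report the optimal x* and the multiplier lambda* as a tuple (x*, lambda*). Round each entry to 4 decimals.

Form the Lagrangian:
  L(x, lambda) = (1/2) x^T Q x + c^T x + lambda^T (A x - b)
Stationarity (grad_x L = 0): Q x + c + A^T lambda = 0.
Primal feasibility: A x = b.

This gives the KKT block system:
  [ Q   A^T ] [ x     ]   [-c ]
  [ A    0  ] [ lambda ] = [ b ]

Solving the linear system:
  x*      = (-0.5613, -0.6581)
  lambda* = (1.1806)
  f(x*)   = 1.771

x* = (-0.5613, -0.6581), lambda* = (1.1806)


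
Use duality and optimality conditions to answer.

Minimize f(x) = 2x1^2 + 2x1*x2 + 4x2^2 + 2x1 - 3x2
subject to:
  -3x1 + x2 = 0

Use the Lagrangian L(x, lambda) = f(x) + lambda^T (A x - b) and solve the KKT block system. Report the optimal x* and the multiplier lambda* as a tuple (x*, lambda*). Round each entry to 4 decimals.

Form the Lagrangian:
  L(x, lambda) = (1/2) x^T Q x + c^T x + lambda^T (A x - b)
Stationarity (grad_x L = 0): Q x + c + A^T lambda = 0.
Primal feasibility: A x = b.

This gives the KKT block system:
  [ Q   A^T ] [ x     ]   [-c ]
  [ A    0  ] [ lambda ] = [ b ]

Solving the linear system:
  x*      = (0.0795, 0.2386)
  lambda* = (0.9318)
  f(x*)   = -0.2784

x* = (0.0795, 0.2386), lambda* = (0.9318)


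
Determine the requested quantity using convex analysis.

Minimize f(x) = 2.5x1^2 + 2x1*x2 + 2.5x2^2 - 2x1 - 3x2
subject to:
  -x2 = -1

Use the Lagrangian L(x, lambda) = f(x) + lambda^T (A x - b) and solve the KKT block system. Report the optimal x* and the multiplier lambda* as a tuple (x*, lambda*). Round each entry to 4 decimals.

Form the Lagrangian:
  L(x, lambda) = (1/2) x^T Q x + c^T x + lambda^T (A x - b)
Stationarity (grad_x L = 0): Q x + c + A^T lambda = 0.
Primal feasibility: A x = b.

This gives the KKT block system:
  [ Q   A^T ] [ x     ]   [-c ]
  [ A    0  ] [ lambda ] = [ b ]

Solving the linear system:
  x*      = (0, 1)
  lambda* = (2)
  f(x*)   = -0.5

x* = (0, 1), lambda* = (2)


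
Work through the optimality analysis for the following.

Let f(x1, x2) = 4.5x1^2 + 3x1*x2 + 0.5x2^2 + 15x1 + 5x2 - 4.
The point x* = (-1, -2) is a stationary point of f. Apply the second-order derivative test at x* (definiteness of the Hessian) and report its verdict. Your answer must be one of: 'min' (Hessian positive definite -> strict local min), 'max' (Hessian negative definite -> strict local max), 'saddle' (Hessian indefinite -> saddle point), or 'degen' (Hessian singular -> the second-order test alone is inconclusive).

Compute the Hessian H = grad^2 f:
  H = [[9, 3], [3, 1]]
Verify stationarity: grad f(x*) = H x* + g = (0, 0).
Eigenvalues of H: 0, 10.
H has a zero eigenvalue (singular; positive semidefinite but not definite), so H is neither positive definite, negative definite, nor indefinite. The second-order test alone is inconclusive -> degen.
(Indeed, f is constant along the null direction of H through x*, so x* is not a strict local extremum.)

degen


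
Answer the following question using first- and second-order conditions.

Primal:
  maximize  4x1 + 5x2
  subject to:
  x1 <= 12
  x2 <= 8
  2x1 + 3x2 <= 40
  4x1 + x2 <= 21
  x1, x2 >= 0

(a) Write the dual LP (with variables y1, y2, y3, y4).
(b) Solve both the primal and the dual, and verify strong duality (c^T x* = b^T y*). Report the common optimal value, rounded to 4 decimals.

The standard primal-dual pair for 'max c^T x s.t. A x <= b, x >= 0' is:
  Dual:  min b^T y  s.t.  A^T y >= c,  y >= 0.

So the dual LP is:
  minimize  12y1 + 8y2 + 40y3 + 21y4
  subject to:
    y1 + 2y3 + 4y4 >= 4
    y2 + 3y3 + y4 >= 5
    y1, y2, y3, y4 >= 0

Solving the primal: x* = (3.25, 8).
  primal value c^T x* = 53.
Solving the dual: y* = (0, 4, 0, 1).
  dual value b^T y* = 53.
Strong duality: c^T x* = b^T y*. Confirmed.

53


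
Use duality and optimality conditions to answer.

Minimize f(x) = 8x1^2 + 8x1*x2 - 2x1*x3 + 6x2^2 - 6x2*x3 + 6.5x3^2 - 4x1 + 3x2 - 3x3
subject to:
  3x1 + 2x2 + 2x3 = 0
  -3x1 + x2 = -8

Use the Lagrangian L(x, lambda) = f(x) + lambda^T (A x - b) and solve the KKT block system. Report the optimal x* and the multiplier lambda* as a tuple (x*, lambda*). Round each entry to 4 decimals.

Form the Lagrangian:
  L(x, lambda) = (1/2) x^T Q x + c^T x + lambda^T (A x - b)
Stationarity (grad_x L = 0): Q x + c + A^T lambda = 0.
Primal feasibility: A x = b.

This gives the KKT block system:
  [ Q   A^T ] [ x     ]   [-c ]
  [ A    0  ] [ lambda ] = [ b ]

Solving the linear system:
  x*      = (1.9139, -2.2584, -0.6124)
  lambda* = (0.6189, 3.8785)
  f(x*)   = 9.2172

x* = (1.9139, -2.2584, -0.6124), lambda* = (0.6189, 3.8785)


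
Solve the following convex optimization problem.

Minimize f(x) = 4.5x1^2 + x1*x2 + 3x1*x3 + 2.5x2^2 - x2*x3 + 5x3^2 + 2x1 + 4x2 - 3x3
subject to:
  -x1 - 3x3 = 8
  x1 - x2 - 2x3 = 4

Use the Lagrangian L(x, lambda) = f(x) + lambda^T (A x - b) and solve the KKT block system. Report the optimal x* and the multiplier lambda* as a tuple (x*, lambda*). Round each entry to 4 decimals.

Form the Lagrangian:
  L(x, lambda) = (1/2) x^T Q x + c^T x + lambda^T (A x - b)
Stationarity (grad_x L = 0): Q x + c + A^T lambda = 0.
Primal feasibility: A x = b.

This gives the KKT block system:
  [ Q   A^T ] [ x     ]   [-c ]
  [ A    0  ] [ lambda ] = [ b ]

Solving the linear system:
  x*      = (-1.0546, -0.4244, -2.3151)
  lambda* = (-11.7227, 3.1387)
  f(x*)   = 42.1828

x* = (-1.0546, -0.4244, -2.3151), lambda* = (-11.7227, 3.1387)


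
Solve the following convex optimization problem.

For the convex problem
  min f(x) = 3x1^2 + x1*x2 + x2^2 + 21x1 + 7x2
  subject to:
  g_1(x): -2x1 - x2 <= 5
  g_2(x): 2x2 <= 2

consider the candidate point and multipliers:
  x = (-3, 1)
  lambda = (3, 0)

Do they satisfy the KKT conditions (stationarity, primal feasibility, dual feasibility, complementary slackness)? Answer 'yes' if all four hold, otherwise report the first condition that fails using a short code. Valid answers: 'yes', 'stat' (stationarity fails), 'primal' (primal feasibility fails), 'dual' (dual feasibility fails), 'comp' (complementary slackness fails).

Gradient of f: grad f(x) = Q x + c = (4, 6)
Constraint values g_i(x) = a_i^T x - b_i:
  g_1((-3, 1)) = 0
  g_2((-3, 1)) = 0
Stationarity residual: grad f(x) + sum_i lambda_i a_i = (-2, 3)
  -> stationarity FAILS
Primal feasibility (all g_i <= 0): OK
Dual feasibility (all lambda_i >= 0): OK
Complementary slackness (lambda_i * g_i(x) = 0 for all i): OK

Verdict: the first failing condition is stationarity -> stat.

stat


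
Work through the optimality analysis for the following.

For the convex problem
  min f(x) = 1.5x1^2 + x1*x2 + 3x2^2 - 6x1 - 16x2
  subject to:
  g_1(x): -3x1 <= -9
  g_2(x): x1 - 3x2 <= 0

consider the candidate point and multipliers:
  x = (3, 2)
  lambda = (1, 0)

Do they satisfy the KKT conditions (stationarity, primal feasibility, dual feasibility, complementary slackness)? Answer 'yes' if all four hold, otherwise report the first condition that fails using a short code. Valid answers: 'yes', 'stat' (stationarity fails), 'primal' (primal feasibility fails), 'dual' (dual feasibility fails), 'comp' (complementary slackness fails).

Gradient of f: grad f(x) = Q x + c = (5, -1)
Constraint values g_i(x) = a_i^T x - b_i:
  g_1((3, 2)) = 0
  g_2((3, 2)) = -3
Stationarity residual: grad f(x) + sum_i lambda_i a_i = (2, -1)
  -> stationarity FAILS
Primal feasibility (all g_i <= 0): OK
Dual feasibility (all lambda_i >= 0): OK
Complementary slackness (lambda_i * g_i(x) = 0 for all i): OK

Verdict: the first failing condition is stationarity -> stat.

stat


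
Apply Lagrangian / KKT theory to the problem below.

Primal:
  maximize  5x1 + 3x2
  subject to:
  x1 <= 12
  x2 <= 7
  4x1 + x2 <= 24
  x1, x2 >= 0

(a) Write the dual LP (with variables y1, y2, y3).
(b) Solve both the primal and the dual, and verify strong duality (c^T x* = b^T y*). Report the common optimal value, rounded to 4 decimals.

The standard primal-dual pair for 'max c^T x s.t. A x <= b, x >= 0' is:
  Dual:  min b^T y  s.t.  A^T y >= c,  y >= 0.

So the dual LP is:
  minimize  12y1 + 7y2 + 24y3
  subject to:
    y1 + 4y3 >= 5
    y2 + y3 >= 3
    y1, y2, y3 >= 0

Solving the primal: x* = (4.25, 7).
  primal value c^T x* = 42.25.
Solving the dual: y* = (0, 1.75, 1.25).
  dual value b^T y* = 42.25.
Strong duality: c^T x* = b^T y*. Confirmed.

42.25


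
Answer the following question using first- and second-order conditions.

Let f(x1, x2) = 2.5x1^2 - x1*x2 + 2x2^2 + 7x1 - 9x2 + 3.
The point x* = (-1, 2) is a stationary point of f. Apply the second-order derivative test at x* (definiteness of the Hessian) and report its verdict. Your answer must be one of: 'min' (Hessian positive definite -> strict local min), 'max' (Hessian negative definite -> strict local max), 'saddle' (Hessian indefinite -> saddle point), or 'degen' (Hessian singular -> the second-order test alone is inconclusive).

Compute the Hessian H = grad^2 f:
  H = [[5, -1], [-1, 4]]
Verify stationarity: grad f(x*) = H x* + g = (0, 0).
Eigenvalues of H: 3.382, 5.618.
Both eigenvalues > 0, so H is positive definite -> x* is a strict local min.

min


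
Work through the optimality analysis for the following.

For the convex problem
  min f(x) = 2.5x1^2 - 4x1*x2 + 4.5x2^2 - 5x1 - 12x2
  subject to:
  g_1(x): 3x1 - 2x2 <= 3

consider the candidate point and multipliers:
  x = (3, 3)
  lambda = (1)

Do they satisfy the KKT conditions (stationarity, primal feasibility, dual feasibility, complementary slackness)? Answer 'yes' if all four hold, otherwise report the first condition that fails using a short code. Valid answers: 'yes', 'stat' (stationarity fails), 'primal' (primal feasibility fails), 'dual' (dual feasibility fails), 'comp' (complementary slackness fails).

Gradient of f: grad f(x) = Q x + c = (-2, 3)
Constraint values g_i(x) = a_i^T x - b_i:
  g_1((3, 3)) = 0
Stationarity residual: grad f(x) + sum_i lambda_i a_i = (1, 1)
  -> stationarity FAILS
Primal feasibility (all g_i <= 0): OK
Dual feasibility (all lambda_i >= 0): OK
Complementary slackness (lambda_i * g_i(x) = 0 for all i): OK

Verdict: the first failing condition is stationarity -> stat.

stat


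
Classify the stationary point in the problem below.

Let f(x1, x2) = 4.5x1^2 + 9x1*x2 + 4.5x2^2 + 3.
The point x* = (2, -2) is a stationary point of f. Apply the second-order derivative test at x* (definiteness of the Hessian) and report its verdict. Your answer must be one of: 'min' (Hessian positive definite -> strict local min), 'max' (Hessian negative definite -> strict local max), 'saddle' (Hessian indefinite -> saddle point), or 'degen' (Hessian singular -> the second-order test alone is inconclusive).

Compute the Hessian H = grad^2 f:
  H = [[9, 9], [9, 9]]
Verify stationarity: grad f(x*) = H x* + g = (0, 0).
Eigenvalues of H: 0, 18.
H has a zero eigenvalue (singular; positive semidefinite but not definite), so H is neither positive definite, negative definite, nor indefinite. The second-order test alone is inconclusive -> degen.
(Indeed, f is constant along the null direction of H through x*, so x* is not a strict local extremum.)

degen


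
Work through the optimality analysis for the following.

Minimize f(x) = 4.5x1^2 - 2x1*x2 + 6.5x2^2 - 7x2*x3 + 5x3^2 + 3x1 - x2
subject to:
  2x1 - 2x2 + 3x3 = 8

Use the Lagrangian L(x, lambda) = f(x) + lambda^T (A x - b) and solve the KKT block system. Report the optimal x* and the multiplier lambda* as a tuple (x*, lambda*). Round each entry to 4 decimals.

Form the Lagrangian:
  L(x, lambda) = (1/2) x^T Q x + c^T x + lambda^T (A x - b)
Stationarity (grad_x L = 0): Q x + c + A^T lambda = 0.
Primal feasibility: A x = b.

This gives the KKT block system:
  [ Q   A^T ] [ x     ]   [-c ]
  [ A    0  ] [ lambda ] = [ b ]

Solving the linear system:
  x*      = (1.1637, 0.4879, 2.2162)
  lambda* = (-6.2487)
  f(x*)   = 26.4963

x* = (1.1637, 0.4879, 2.2162), lambda* = (-6.2487)


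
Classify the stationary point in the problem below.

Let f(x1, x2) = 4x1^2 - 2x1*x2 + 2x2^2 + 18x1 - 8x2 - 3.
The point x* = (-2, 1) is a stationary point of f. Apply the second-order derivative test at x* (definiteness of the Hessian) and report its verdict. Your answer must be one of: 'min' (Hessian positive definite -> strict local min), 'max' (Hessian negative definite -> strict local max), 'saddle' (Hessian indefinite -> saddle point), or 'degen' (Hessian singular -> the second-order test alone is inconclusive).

Compute the Hessian H = grad^2 f:
  H = [[8, -2], [-2, 4]]
Verify stationarity: grad f(x*) = H x* + g = (0, 0).
Eigenvalues of H: 3.1716, 8.8284.
Both eigenvalues > 0, so H is positive definite -> x* is a strict local min.

min


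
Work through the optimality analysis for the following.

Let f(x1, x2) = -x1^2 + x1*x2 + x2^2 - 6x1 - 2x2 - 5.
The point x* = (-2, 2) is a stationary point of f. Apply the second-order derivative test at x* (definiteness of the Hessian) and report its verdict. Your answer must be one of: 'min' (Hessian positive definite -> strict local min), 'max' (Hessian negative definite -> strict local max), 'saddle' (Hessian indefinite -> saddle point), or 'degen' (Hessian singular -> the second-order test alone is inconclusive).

Compute the Hessian H = grad^2 f:
  H = [[-2, 1], [1, 2]]
Verify stationarity: grad f(x*) = H x* + g = (0, 0).
Eigenvalues of H: -2.2361, 2.2361.
Eigenvalues have mixed signs, so H is indefinite -> x* is a saddle point.

saddle


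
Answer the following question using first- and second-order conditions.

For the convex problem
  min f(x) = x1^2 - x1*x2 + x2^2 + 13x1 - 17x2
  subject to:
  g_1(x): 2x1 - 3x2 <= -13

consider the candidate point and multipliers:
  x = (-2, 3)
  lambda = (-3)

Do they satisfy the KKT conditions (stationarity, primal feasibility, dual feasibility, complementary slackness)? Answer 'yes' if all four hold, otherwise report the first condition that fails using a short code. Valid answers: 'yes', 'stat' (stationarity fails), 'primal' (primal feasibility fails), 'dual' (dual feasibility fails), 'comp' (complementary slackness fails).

Gradient of f: grad f(x) = Q x + c = (6, -9)
Constraint values g_i(x) = a_i^T x - b_i:
  g_1((-2, 3)) = 0
Stationarity residual: grad f(x) + sum_i lambda_i a_i = (0, 0)
  -> stationarity OK
Primal feasibility (all g_i <= 0): OK
Dual feasibility (all lambda_i >= 0): FAILS
Complementary slackness (lambda_i * g_i(x) = 0 for all i): OK

Verdict: the first failing condition is dual_feasibility -> dual.

dual


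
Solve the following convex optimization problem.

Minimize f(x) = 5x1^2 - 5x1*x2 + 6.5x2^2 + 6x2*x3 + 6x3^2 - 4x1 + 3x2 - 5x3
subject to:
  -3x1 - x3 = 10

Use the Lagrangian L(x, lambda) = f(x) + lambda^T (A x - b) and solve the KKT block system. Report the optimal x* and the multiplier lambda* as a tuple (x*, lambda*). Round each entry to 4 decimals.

Form the Lagrangian:
  L(x, lambda) = (1/2) x^T Q x + c^T x + lambda^T (A x - b)
Stationarity (grad_x L = 0): Q x + c + A^T lambda = 0.
Primal feasibility: A x = b.

This gives the KKT block system:
  [ Q   A^T ] [ x     ]   [-c ]
  [ A    0  ] [ lambda ] = [ b ]

Solving the linear system:
  x*      = (-3.4945, -1.798, 0.4836)
  lambda* = (-9.9851)
  f(x*)   = 53.0085

x* = (-3.4945, -1.798, 0.4836), lambda* = (-9.9851)


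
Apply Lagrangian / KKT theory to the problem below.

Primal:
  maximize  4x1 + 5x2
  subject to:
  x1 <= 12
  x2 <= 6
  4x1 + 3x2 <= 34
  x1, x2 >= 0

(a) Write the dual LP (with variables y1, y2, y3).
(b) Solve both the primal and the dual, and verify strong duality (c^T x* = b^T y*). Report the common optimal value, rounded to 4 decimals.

The standard primal-dual pair for 'max c^T x s.t. A x <= b, x >= 0' is:
  Dual:  min b^T y  s.t.  A^T y >= c,  y >= 0.

So the dual LP is:
  minimize  12y1 + 6y2 + 34y3
  subject to:
    y1 + 4y3 >= 4
    y2 + 3y3 >= 5
    y1, y2, y3 >= 0

Solving the primal: x* = (4, 6).
  primal value c^T x* = 46.
Solving the dual: y* = (0, 2, 1).
  dual value b^T y* = 46.
Strong duality: c^T x* = b^T y*. Confirmed.

46


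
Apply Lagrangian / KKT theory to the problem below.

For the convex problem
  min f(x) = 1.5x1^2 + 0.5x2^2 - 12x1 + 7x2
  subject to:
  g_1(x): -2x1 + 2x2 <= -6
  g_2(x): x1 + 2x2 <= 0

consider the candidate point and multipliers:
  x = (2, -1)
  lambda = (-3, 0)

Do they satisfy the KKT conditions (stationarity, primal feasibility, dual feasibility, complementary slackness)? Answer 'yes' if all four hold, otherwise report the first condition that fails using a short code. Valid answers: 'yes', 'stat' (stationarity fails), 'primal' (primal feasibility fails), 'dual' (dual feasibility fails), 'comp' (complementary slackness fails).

Gradient of f: grad f(x) = Q x + c = (-6, 6)
Constraint values g_i(x) = a_i^T x - b_i:
  g_1((2, -1)) = 0
  g_2((2, -1)) = 0
Stationarity residual: grad f(x) + sum_i lambda_i a_i = (0, 0)
  -> stationarity OK
Primal feasibility (all g_i <= 0): OK
Dual feasibility (all lambda_i >= 0): FAILS
Complementary slackness (lambda_i * g_i(x) = 0 for all i): OK

Verdict: the first failing condition is dual_feasibility -> dual.

dual


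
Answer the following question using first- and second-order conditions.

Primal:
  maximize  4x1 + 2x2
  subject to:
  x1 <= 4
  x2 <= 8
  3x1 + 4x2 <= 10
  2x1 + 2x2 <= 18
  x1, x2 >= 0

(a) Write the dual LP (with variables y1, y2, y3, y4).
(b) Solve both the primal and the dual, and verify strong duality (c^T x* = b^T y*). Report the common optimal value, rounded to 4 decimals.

The standard primal-dual pair for 'max c^T x s.t. A x <= b, x >= 0' is:
  Dual:  min b^T y  s.t.  A^T y >= c,  y >= 0.

So the dual LP is:
  minimize  4y1 + 8y2 + 10y3 + 18y4
  subject to:
    y1 + 3y3 + 2y4 >= 4
    y2 + 4y3 + 2y4 >= 2
    y1, y2, y3, y4 >= 0

Solving the primal: x* = (3.3333, 0).
  primal value c^T x* = 13.3333.
Solving the dual: y* = (0, 0, 1.3333, 0).
  dual value b^T y* = 13.3333.
Strong duality: c^T x* = b^T y*. Confirmed.

13.3333


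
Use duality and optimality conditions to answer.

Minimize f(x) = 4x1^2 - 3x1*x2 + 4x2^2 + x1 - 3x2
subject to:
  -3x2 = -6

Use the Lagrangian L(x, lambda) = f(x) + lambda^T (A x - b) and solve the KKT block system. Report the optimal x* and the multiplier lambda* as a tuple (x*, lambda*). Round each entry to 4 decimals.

Form the Lagrangian:
  L(x, lambda) = (1/2) x^T Q x + c^T x + lambda^T (A x - b)
Stationarity (grad_x L = 0): Q x + c + A^T lambda = 0.
Primal feasibility: A x = b.

This gives the KKT block system:
  [ Q   A^T ] [ x     ]   [-c ]
  [ A    0  ] [ lambda ] = [ b ]

Solving the linear system:
  x*      = (0.625, 2)
  lambda* = (3.7083)
  f(x*)   = 8.4375

x* = (0.625, 2), lambda* = (3.7083)


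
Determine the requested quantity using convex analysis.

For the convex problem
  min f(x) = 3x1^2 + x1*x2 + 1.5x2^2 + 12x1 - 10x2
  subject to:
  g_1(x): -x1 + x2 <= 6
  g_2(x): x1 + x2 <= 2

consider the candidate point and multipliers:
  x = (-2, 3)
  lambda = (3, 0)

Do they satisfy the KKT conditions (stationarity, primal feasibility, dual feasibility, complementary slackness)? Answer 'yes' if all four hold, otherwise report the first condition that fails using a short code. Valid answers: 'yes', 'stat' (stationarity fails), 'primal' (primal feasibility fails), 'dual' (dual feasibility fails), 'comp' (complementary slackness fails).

Gradient of f: grad f(x) = Q x + c = (3, -3)
Constraint values g_i(x) = a_i^T x - b_i:
  g_1((-2, 3)) = -1
  g_2((-2, 3)) = -1
Stationarity residual: grad f(x) + sum_i lambda_i a_i = (0, 0)
  -> stationarity OK
Primal feasibility (all g_i <= 0): OK
Dual feasibility (all lambda_i >= 0): OK
Complementary slackness (lambda_i * g_i(x) = 0 for all i): FAILS

Verdict: the first failing condition is complementary_slackness -> comp.

comp


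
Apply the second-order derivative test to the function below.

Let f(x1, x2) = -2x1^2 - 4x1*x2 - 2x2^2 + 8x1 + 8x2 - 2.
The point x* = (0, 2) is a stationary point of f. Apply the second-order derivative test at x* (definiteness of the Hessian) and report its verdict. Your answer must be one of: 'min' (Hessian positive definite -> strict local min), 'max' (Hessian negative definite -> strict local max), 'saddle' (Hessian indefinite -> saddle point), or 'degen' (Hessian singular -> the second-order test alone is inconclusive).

Compute the Hessian H = grad^2 f:
  H = [[-4, -4], [-4, -4]]
Verify stationarity: grad f(x*) = H x* + g = (0, 0).
Eigenvalues of H: -8, 0.
H has a zero eigenvalue (singular; negative semidefinite but not definite), so H is neither positive definite, negative definite, nor indefinite. The second-order test alone is inconclusive -> degen.
(Indeed, f is constant along the null direction of H through x*, so x* is not a strict local extremum.)

degen


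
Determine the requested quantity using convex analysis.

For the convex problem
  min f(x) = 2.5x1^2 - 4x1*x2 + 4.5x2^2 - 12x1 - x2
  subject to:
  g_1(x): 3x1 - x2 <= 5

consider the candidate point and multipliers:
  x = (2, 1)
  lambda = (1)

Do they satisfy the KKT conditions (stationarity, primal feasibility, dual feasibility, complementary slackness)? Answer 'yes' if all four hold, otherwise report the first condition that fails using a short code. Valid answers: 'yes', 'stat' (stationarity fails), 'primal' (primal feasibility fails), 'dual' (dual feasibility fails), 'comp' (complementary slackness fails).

Gradient of f: grad f(x) = Q x + c = (-6, 0)
Constraint values g_i(x) = a_i^T x - b_i:
  g_1((2, 1)) = 0
Stationarity residual: grad f(x) + sum_i lambda_i a_i = (-3, -1)
  -> stationarity FAILS
Primal feasibility (all g_i <= 0): OK
Dual feasibility (all lambda_i >= 0): OK
Complementary slackness (lambda_i * g_i(x) = 0 for all i): OK

Verdict: the first failing condition is stationarity -> stat.

stat


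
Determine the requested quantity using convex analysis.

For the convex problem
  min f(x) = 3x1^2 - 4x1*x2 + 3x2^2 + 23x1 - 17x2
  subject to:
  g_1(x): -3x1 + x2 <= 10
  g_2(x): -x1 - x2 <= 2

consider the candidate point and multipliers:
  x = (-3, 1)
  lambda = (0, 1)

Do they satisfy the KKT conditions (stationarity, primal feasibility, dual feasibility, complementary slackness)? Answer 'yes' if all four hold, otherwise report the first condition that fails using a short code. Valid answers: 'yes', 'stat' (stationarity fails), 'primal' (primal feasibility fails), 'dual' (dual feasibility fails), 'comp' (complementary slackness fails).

Gradient of f: grad f(x) = Q x + c = (1, 1)
Constraint values g_i(x) = a_i^T x - b_i:
  g_1((-3, 1)) = 0
  g_2((-3, 1)) = 0
Stationarity residual: grad f(x) + sum_i lambda_i a_i = (0, 0)
  -> stationarity OK
Primal feasibility (all g_i <= 0): OK
Dual feasibility (all lambda_i >= 0): OK
Complementary slackness (lambda_i * g_i(x) = 0 for all i): OK

Verdict: yes, KKT holds.

yes


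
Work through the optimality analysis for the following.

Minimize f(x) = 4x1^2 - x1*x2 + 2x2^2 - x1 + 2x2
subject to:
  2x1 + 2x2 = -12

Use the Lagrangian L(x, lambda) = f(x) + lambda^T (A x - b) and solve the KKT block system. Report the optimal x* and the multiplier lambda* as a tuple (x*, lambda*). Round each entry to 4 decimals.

Form the Lagrangian:
  L(x, lambda) = (1/2) x^T Q x + c^T x + lambda^T (A x - b)
Stationarity (grad_x L = 0): Q x + c + A^T lambda = 0.
Primal feasibility: A x = b.

This gives the KKT block system:
  [ Q   A^T ] [ x     ]   [-c ]
  [ A    0  ] [ lambda ] = [ b ]

Solving the linear system:
  x*      = (-1.9286, -4.0714)
  lambda* = (6.1786)
  f(x*)   = 33.9643

x* = (-1.9286, -4.0714), lambda* = (6.1786)


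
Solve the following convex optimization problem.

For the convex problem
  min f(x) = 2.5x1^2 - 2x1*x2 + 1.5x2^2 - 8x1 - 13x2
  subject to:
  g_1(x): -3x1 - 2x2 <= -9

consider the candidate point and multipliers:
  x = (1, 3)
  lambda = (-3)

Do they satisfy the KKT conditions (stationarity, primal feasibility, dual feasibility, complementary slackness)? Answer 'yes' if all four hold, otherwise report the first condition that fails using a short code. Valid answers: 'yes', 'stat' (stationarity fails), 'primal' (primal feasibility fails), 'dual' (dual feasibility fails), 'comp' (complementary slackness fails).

Gradient of f: grad f(x) = Q x + c = (-9, -6)
Constraint values g_i(x) = a_i^T x - b_i:
  g_1((1, 3)) = 0
Stationarity residual: grad f(x) + sum_i lambda_i a_i = (0, 0)
  -> stationarity OK
Primal feasibility (all g_i <= 0): OK
Dual feasibility (all lambda_i >= 0): FAILS
Complementary slackness (lambda_i * g_i(x) = 0 for all i): OK

Verdict: the first failing condition is dual_feasibility -> dual.

dual


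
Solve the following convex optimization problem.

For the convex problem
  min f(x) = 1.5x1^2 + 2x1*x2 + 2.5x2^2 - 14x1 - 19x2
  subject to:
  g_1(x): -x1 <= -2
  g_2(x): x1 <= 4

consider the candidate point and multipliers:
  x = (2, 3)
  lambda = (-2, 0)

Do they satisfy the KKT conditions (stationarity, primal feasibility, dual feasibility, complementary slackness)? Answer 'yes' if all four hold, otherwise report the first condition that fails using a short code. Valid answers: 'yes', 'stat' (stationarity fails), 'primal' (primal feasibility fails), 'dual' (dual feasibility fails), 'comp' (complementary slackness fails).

Gradient of f: grad f(x) = Q x + c = (-2, 0)
Constraint values g_i(x) = a_i^T x - b_i:
  g_1((2, 3)) = 0
  g_2((2, 3)) = -2
Stationarity residual: grad f(x) + sum_i lambda_i a_i = (0, 0)
  -> stationarity OK
Primal feasibility (all g_i <= 0): OK
Dual feasibility (all lambda_i >= 0): FAILS
Complementary slackness (lambda_i * g_i(x) = 0 for all i): OK

Verdict: the first failing condition is dual_feasibility -> dual.

dual


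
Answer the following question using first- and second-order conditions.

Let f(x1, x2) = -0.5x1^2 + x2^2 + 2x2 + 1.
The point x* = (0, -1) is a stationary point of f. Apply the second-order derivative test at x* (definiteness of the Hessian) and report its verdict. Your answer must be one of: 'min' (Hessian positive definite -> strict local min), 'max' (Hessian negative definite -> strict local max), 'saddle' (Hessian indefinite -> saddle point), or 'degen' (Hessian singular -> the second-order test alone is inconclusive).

Compute the Hessian H = grad^2 f:
  H = [[-1, 0], [0, 2]]
Verify stationarity: grad f(x*) = H x* + g = (0, 0).
Eigenvalues of H: -1, 2.
Eigenvalues have mixed signs, so H is indefinite -> x* is a saddle point.

saddle


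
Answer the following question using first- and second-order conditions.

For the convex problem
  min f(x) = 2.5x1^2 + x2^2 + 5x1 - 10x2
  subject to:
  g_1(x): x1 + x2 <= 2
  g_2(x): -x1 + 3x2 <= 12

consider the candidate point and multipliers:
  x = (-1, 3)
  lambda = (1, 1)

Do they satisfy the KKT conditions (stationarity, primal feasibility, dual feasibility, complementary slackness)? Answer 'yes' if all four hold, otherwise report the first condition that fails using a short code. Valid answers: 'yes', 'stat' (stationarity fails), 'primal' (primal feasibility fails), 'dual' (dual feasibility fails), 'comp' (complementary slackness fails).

Gradient of f: grad f(x) = Q x + c = (0, -4)
Constraint values g_i(x) = a_i^T x - b_i:
  g_1((-1, 3)) = 0
  g_2((-1, 3)) = -2
Stationarity residual: grad f(x) + sum_i lambda_i a_i = (0, 0)
  -> stationarity OK
Primal feasibility (all g_i <= 0): OK
Dual feasibility (all lambda_i >= 0): OK
Complementary slackness (lambda_i * g_i(x) = 0 for all i): FAILS

Verdict: the first failing condition is complementary_slackness -> comp.

comp


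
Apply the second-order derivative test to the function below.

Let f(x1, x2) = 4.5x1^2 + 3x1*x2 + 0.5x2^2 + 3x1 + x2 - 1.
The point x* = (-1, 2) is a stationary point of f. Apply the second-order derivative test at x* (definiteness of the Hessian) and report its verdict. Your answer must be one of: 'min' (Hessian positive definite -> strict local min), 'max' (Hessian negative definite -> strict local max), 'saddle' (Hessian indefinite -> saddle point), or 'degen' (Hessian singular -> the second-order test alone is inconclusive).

Compute the Hessian H = grad^2 f:
  H = [[9, 3], [3, 1]]
Verify stationarity: grad f(x*) = H x* + g = (0, 0).
Eigenvalues of H: 0, 10.
H has a zero eigenvalue (singular; positive semidefinite but not definite), so H is neither positive definite, negative definite, nor indefinite. The second-order test alone is inconclusive -> degen.
(Indeed, f is constant along the null direction of H through x*, so x* is not a strict local extremum.)

degen


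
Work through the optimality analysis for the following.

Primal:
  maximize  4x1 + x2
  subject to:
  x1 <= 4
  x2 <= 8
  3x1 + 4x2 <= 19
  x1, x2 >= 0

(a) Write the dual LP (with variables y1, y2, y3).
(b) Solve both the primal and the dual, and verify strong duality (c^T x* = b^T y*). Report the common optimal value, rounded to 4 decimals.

The standard primal-dual pair for 'max c^T x s.t. A x <= b, x >= 0' is:
  Dual:  min b^T y  s.t.  A^T y >= c,  y >= 0.

So the dual LP is:
  minimize  4y1 + 8y2 + 19y3
  subject to:
    y1 + 3y3 >= 4
    y2 + 4y3 >= 1
    y1, y2, y3 >= 0

Solving the primal: x* = (4, 1.75).
  primal value c^T x* = 17.75.
Solving the dual: y* = (3.25, 0, 0.25).
  dual value b^T y* = 17.75.
Strong duality: c^T x* = b^T y*. Confirmed.

17.75


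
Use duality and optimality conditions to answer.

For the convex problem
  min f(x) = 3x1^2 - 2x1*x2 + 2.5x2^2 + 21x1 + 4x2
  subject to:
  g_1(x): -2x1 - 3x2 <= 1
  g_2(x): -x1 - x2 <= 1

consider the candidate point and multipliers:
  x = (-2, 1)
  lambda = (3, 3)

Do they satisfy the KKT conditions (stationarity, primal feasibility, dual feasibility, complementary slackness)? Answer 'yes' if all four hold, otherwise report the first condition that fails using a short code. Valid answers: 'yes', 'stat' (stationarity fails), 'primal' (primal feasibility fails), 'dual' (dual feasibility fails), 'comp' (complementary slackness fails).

Gradient of f: grad f(x) = Q x + c = (7, 13)
Constraint values g_i(x) = a_i^T x - b_i:
  g_1((-2, 1)) = 0
  g_2((-2, 1)) = 0
Stationarity residual: grad f(x) + sum_i lambda_i a_i = (-2, 1)
  -> stationarity FAILS
Primal feasibility (all g_i <= 0): OK
Dual feasibility (all lambda_i >= 0): OK
Complementary slackness (lambda_i * g_i(x) = 0 for all i): OK

Verdict: the first failing condition is stationarity -> stat.

stat
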